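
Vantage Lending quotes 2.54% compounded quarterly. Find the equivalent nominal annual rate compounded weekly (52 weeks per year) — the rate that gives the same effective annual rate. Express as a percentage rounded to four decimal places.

2.5326%

EAR = (1 + 0.0254/4)^4 − 1 = 0.025643.
Solve (1 + r/52)^52 = 1.025643: r/52 = 1.025643^(1/52) − 1 = 0.000487, so r = 0.025326 = 2.5326%.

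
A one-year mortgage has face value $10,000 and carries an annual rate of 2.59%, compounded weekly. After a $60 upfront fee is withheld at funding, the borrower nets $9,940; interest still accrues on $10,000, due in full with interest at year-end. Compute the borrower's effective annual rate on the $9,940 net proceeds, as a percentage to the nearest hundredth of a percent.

3.24%

Amount owed after one year: 10,000 × (1 + 0.0259/52)^52 = 10,000 × 1.026232 = $10,262.32.
Effective rate on net proceeds: 10,262.32 / 9,940 − 1 = 0.032426 = 3.24%.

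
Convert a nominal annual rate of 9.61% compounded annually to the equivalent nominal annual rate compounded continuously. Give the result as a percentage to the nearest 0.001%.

9.176%

Compounded annually, EAR = nominal = 0.096100.
Equivalent continuous rate: r = ln(1 + 0.096100) = 0.091758 = 9.176%.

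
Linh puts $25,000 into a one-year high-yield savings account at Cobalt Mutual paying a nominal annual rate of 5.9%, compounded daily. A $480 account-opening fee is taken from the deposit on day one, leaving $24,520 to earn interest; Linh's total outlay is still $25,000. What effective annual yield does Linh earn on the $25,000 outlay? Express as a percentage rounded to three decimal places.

4.040%

Value after one year: 24,520 × (1 + 0.059/365)^365 = 24,520 × 1.060770 = $26,010.08.
Effective yield on the $25,000 outlay: 26,010.08 / 25,000 − 1 = 0.040403 = 4.040%.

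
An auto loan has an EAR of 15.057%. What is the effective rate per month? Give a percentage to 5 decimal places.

The per-month rate i satisfies (1 + i)^12 = 1 + 0.15057.
i = 1.15057^(1/12) − 1 = 0.0117567 = 1.17567%.

1.17567%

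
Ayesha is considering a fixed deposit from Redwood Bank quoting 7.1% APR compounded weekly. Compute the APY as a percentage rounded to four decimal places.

EAR = (1 + 0.071/52)^52 − 1.
= (1 + 0.001365)^52 − 1 = 1.073529 − 1 = 7.3529%.

7.3529%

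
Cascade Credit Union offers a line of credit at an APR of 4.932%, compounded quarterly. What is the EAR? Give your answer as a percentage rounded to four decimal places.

5.0240%

EAR = (1 + 0.04932/4)^4 − 1.
= 1.050240 − 1 = 5.0240%.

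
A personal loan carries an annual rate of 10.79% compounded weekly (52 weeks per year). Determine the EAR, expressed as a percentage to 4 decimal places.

EAR = (1 + 0.1079/52)^52 − 1.
= (1 + 0.002075)^52 − 1 = 1.113812 − 1 = 11.3812%.

11.3812%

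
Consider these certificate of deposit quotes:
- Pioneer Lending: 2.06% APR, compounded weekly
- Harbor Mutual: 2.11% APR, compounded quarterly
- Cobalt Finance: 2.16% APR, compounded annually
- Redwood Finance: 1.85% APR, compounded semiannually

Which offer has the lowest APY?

Pioneer Lending: (1 + 0.0206/52)^52 − 1 = 2.081%
Harbor Mutual: (1 + 0.0211/4)^4 − 1 = 2.127%
Cobalt Finance: compounded annually, EAR = 2.160%
Redwood Finance: (1 + 0.0185/2)^2 − 1 = 1.859%
The lowest effective annual rate is Redwood Finance at 1.859%.

Redwood Finance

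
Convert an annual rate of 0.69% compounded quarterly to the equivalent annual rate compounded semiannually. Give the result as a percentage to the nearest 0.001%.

EAR = (1 + 0.0069/4)^4 − 1 = 0.006918.
Solve (1 + r/2)^2 = 1.006918: r/2 = 1.006918^(1/2) − 1 = 0.003453, so r = 0.006906 = 0.691%.

0.691%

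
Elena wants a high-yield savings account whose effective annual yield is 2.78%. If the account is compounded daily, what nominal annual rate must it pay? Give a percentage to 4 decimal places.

2.7422%

(1 + r/365)^365 − 1 = 0.0278, so 1 + r/365 = 1.0278^(1/365).
r/365 = 0.000075, so r = 0.027422 = 2.7422%.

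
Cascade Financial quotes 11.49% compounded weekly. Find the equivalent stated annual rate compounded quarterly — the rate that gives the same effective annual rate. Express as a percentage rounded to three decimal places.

11.644%

EAR = (1 + 0.1149/52)^52 − 1 = 0.121619.
Solve (1 + r/4)^4 = 1.121619: r/4 = 1.121619^(1/4) − 1 = 0.029109, so r = 0.116436 = 11.644%.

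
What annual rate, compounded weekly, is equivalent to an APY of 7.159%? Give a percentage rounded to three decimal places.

(1 + r/52)^52 − 1 = 0.07159, so 1 + r/52 = 1.07159^(1/52).
r/52 = 0.001331, so r = 0.069190 = 6.919%.

6.919%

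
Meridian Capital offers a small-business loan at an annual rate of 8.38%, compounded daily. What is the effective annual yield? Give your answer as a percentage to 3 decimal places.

EAR = (1 + 0.0838/365)^365 − 1.
= (1 + 0.000230)^365 − 1 = 1.087401 − 1 = 8.740%.

8.740%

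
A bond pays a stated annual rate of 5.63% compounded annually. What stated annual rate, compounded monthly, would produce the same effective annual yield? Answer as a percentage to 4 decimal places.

Compounded annually, EAR = nominal = 0.056300.
Solve (1 + r/12)^12 = 1.056300: r/12 = 1.056300^(1/12) − 1 = 0.004575, so r = 0.054897 = 5.4897%.

5.4897%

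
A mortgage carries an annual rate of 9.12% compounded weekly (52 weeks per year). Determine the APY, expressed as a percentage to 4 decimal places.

EAR = (1 + 0.0912/52)^52 − 1.
= (1 + 0.001754)^52 − 1 = 1.095401 − 1 = 9.5401%.

9.5401%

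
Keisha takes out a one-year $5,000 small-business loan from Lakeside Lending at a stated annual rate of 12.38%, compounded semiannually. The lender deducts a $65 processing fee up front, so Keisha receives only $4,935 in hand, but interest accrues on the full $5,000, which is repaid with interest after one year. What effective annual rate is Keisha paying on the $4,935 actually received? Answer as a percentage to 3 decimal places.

14.248%

Amount owed after one year: 5,000 × (1 + 0.1238/2)^2 = 5,000 × 1.127632 = $5,638.16.
Effective rate on net proceeds: 5,638.16 / 4,935 − 1 = 0.142484 = 14.248%.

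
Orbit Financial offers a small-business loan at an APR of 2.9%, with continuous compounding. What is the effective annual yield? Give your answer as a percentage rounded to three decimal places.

With continuous compounding, EAR = e^0.029 − 1.
e^0.029 = 1.029425, so EAR = 0.029425 = 2.942%.

2.942%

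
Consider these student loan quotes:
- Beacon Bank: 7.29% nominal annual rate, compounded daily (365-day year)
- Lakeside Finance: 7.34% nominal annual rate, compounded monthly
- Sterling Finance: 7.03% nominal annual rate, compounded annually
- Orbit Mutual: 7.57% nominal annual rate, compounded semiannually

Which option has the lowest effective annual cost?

Sterling Finance

Beacon Bank: (1 + 0.0729/365)^365 − 1 = 7.562%
Lakeside Finance: (1 + 0.0734/12)^12 − 1 = 7.592%
Sterling Finance: compounded annually, EAR = 7.030%
Orbit Mutual: (1 + 0.0757/2)^2 − 1 = 7.713%
The lowest effective annual rate is Sterling Finance at 7.030%.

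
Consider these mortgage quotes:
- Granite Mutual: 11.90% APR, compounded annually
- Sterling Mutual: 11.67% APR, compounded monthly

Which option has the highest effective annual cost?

Sterling Mutual

Granite Mutual: compounded annually, EAR = 11.900%
Sterling Mutual: (1 + 0.1167/12)^12 − 1 = 12.315%
The highest effective annual rate is Sterling Mutual at 12.315%.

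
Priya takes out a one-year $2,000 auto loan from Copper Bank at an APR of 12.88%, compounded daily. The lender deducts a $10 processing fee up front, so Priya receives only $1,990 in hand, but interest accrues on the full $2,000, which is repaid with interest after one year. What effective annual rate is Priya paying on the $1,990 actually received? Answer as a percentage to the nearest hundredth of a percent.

Amount owed after one year: 2,000 × (1 + 0.1288/365)^365 = 2,000 × 1.137437 = $2,274.87.
Effective rate on net proceeds: 2,274.87 / 1,990 − 1 = 0.143153 = 14.32%.

14.32%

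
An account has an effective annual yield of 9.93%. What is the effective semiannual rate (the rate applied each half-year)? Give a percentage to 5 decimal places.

4.84751%

The per-half-year rate i satisfies (1 + i)^2 = 1 + 0.0993.
i = 1.0993^(1/2) − 1 = 0.0484751 = 4.84751%.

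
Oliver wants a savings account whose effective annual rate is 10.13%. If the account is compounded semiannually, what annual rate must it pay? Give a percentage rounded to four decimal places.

9.8857%

(1 + r/2)^2 − 1 = 0.1013, so 1 + r/2 = 1.1013^(1/2).
r/2 = 0.049428, so r = 0.098857 = 9.8857%.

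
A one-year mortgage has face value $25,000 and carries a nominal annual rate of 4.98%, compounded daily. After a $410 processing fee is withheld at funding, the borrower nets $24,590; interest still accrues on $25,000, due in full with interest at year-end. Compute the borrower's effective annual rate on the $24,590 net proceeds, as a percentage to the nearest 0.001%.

6.858%

Amount owed after one year: 25,000 × (1 + 0.0498/365)^365 = 25,000 × 1.051057 = $26,276.43.
Effective rate on net proceeds: 26,276.43 / 24,590 − 1 = 0.068582 = 6.858%.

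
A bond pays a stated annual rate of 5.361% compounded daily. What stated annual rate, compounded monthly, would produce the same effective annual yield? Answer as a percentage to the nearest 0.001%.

EAR = (1 + 0.05361/365)^365 − 1 = 0.055069.
Solve (1 + r/12)^12 = 1.055069: r/12 = 1.055069^(1/12) − 1 = 0.004477, so r = 0.053726 = 5.373%.

5.373%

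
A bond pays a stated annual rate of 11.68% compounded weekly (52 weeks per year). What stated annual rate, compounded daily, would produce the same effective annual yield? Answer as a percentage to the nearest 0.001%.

11.669%

EAR = (1 + 0.1168/52)^52 − 1 = 0.123747.
Solve (1 + r/365)^365 = 1.123747: r/365 = 1.123747^(1/365) − 1 = 0.000320, so r = 0.116688 = 11.669%.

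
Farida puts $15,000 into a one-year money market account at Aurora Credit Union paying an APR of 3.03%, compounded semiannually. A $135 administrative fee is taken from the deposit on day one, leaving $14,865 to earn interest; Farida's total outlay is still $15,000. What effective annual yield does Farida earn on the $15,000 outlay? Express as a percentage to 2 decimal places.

Value after one year: 14,865 × (1 + 0.0303/2)^2 = 14,865 × 1.030530 = $15,318.82.
Effective yield on the $15,000 outlay: 15,318.82 / 15,000 − 1 = 0.021255 = 2.13%.

2.13%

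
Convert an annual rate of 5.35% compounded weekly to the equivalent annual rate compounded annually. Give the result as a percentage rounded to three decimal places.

EAR = (1 + 0.0535/52)^52 − 1 = 0.054928.
Compounded annually, the equivalent nominal rate is the EAR itself: 5.493%.

5.493%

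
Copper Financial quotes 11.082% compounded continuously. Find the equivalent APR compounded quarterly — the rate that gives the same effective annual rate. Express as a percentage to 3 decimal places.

11.237%

EAR under continuous compounding: e^0.11082 − 1 = 0.117194.
Solve (1 + r/4)^4 = 1.117194: r/4 = 1.117194^(1/4) − 1 = 0.028092, so r = 0.112369 = 11.237%.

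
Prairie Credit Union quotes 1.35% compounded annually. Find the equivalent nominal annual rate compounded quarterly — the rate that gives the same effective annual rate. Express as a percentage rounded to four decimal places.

1.3432%

Compounded annually, EAR = nominal = 0.013500.
Solve (1 + r/4)^4 = 1.013500: r/4 = 1.013500^(1/4) − 1 = 0.003358, so r = 0.013432 = 1.3432%.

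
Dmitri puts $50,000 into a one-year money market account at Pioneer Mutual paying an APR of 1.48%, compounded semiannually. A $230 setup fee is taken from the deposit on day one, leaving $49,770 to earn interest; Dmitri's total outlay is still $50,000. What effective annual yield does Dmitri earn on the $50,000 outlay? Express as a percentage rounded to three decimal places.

1.019%

Value after one year: 49,770 × (1 + 0.0148/2)^2 = 49,770 × 1.014855 = $50,509.32.
Effective yield on the $50,000 outlay: 50,509.32 / 50,000 − 1 = 0.010186 = 1.019%.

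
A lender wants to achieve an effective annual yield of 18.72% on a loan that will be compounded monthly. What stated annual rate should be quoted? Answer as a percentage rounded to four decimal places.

17.2830%

(1 + r/12)^12 − 1 = 0.1872, so 1 + r/12 = 1.1872^(1/12).
r/12 = 0.014403, so r = 0.172830 = 17.2830%.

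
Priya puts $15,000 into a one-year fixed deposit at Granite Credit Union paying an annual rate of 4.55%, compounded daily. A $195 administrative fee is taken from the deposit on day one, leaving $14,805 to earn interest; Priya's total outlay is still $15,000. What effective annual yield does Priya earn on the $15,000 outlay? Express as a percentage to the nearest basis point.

3.29%

Value after one year: 14,805 × (1 + 0.0455/365)^365 = 14,805 × 1.046548 = $15,494.14.
Effective yield on the $15,000 outlay: 15,494.14 / 15,000 − 1 = 0.032943 = 3.29%.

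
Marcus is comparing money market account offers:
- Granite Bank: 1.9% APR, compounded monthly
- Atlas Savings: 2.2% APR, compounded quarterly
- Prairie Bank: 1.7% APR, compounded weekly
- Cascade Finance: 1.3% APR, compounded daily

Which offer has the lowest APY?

Granite Bank: (1 + 0.019/12)^12 − 1 = 1.917%
Atlas Savings: (1 + 0.022/4)^4 − 1 = 2.218%
Prairie Bank: (1 + 0.017/52)^52 − 1 = 1.714%
Cascade Finance: (1 + 0.013/365)^365 − 1 = 1.308%
The lowest effective annual rate is Cascade Finance at 1.308%.

Cascade Finance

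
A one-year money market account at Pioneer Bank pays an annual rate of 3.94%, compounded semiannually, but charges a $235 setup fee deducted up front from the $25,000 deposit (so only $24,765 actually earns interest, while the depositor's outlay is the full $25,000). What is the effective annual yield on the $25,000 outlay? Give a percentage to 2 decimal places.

3.00%

Value after one year: 24,765 × (1 + 0.0394/2)^2 = 24,765 × 1.039788 = $25,750.35.
Effective yield on the $25,000 outlay: 25,750.35 / 25,000 − 1 = 0.030014 = 3.00%.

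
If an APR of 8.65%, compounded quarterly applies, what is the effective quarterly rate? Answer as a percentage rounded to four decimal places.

With a nominal annual rate compounded quarterly, the periodic rate is the nominal rate divided by 4.
i = 0.0865 / 4 = 0.0216250 = 2.1625%.

2.1625%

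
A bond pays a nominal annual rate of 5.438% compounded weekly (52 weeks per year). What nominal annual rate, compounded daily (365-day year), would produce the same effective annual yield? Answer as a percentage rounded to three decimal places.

5.436%

EAR = (1 + 0.05438/52)^52 − 1 = 0.055856.
Solve (1 + r/365)^365 = 1.055856: r/365 = 1.055856^(1/365) − 1 = 0.000149, so r = 0.054356 = 5.436%.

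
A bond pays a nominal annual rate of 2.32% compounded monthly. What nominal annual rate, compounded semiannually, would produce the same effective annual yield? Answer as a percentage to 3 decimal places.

2.331%

EAR = (1 + 0.0232/12)^12 − 1 = 0.023448.
Solve (1 + r/2)^2 = 1.023448: r/2 = 1.023448^(1/2) − 1 = 0.011656, so r = 0.023312 = 2.331%.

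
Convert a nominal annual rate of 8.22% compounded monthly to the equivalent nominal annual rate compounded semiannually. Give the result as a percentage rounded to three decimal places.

8.362%

EAR = (1 + 0.0822/12)^12 − 1 = 0.085369.
Solve (1 + r/2)^2 = 1.085369: r/2 = 1.085369^(1/2) − 1 = 0.041810, so r = 0.083621 = 8.362%.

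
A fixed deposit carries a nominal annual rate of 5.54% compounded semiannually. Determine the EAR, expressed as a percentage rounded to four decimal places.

EAR = (1 + 0.0554/2)^2 − 1.
= (1 + 0.027700)^2 − 1 = 1.056167 − 1 = 5.6167%.

5.6167%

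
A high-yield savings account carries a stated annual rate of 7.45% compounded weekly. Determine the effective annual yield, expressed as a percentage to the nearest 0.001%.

EAR = (1 + 0.0745/52)^52 − 1.
= 1.077288 − 1 = 7.729%.

7.729%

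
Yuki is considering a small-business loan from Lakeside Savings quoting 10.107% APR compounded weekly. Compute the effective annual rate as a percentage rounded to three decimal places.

10.625%

EAR = (1 + 0.10107/52)^52 − 1.
= (1 + 0.001944)^52 − 1 = 1.106246 − 1 = 10.625%.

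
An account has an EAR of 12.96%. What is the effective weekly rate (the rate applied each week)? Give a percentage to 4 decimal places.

The per-week rate i satisfies (1 + i)^52 = 1 + 0.1296.
i = 1.1296^(1/52) − 1 = 0.0023463 = 0.2346%.

0.2346%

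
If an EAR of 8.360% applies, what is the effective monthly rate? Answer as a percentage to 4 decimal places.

The per-month rate i satisfies (1 + i)^12 = 1 + 0.08360.
i = 1.08360^(1/12) − 1 = 0.0067132 = 0.6713%.

0.6713%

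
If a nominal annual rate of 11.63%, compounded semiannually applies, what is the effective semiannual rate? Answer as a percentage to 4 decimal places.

With a nominal annual rate compounded semiannually, the periodic rate is the nominal rate divided by 2.
i = 0.1163 / 2 = 0.0581500 = 5.8150%.

5.8150%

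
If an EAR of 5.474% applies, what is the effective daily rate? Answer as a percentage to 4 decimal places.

0.0146%

The per-day rate i satisfies (1 + i)^365 = 1 + 0.05474.
i = 1.05474^(1/365) − 1 = 0.0001460 = 0.0146%.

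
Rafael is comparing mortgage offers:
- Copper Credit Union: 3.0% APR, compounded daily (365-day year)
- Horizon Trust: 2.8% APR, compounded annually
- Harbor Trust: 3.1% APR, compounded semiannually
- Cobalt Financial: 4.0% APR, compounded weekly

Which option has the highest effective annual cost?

Cobalt Financial

Copper Credit Union: (1 + 0.030/365)^365 − 1 = 3.045%
Horizon Trust: compounded annually, EAR = 2.800%
Harbor Trust: (1 + 0.031/2)^2 − 1 = 3.124%
Cobalt Financial: (1 + 0.040/52)^52 − 1 = 4.079%
The highest effective annual rate is Cobalt Financial at 4.079%.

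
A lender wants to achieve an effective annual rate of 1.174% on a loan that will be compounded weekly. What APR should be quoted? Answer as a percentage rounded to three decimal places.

1.167%

(1 + r/52)^52 − 1 = 0.01174, so 1 + r/52 = 1.01174^(1/52).
r/52 = 0.000224, so r = 0.011673 = 1.167%.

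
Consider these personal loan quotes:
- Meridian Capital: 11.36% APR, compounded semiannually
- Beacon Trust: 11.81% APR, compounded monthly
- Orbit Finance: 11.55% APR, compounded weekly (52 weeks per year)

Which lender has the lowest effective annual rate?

Meridian Capital: (1 + 0.1136/2)^2 − 1 = 11.683%
Beacon Trust: (1 + 0.1181/12)^12 − 1 = 12.471%
Orbit Finance: (1 + 0.1155/52)^52 − 1 = 12.229%
The lowest effective annual rate is Meridian Capital at 11.683%.

Meridian Capital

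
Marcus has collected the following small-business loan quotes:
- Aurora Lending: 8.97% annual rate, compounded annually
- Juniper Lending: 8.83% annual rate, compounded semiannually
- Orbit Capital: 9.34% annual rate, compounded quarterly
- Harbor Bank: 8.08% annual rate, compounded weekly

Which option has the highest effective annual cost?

Orbit Capital

Aurora Lending: compounded annually, EAR = 8.970%
Juniper Lending: (1 + 0.0883/2)^2 − 1 = 9.025%
Orbit Capital: (1 + 0.0934/4)^4 − 1 = 9.672%
Harbor Bank: (1 + 0.0808/52)^52 − 1 = 8.409%
The highest effective annual rate is Orbit Capital at 9.672%.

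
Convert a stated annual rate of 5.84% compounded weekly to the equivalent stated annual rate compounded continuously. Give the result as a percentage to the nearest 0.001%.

EAR = (1 + 0.0584/52)^52 − 1 = 0.060104.
Equivalent continuous rate: r = ln(1 + 0.060104) = 0.058367 = 5.837%.

5.837%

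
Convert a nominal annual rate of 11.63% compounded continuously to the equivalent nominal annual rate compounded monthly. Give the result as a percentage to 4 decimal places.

11.6865%

EAR under continuous compounding: e^0.1163 − 1 = 0.123333.
Solve (1 + r/12)^12 = 1.123333: r/12 = 1.123333^(1/12) − 1 = 0.009739, so r = 0.116865 = 11.6865%.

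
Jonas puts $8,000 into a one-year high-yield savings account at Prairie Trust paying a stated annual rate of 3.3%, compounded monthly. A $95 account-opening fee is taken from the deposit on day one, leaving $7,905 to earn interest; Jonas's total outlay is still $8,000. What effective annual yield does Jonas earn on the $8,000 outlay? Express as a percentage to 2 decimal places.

2.12%

Value after one year: 7,905 × (1 + 0.033/12)^12 = 7,905 × 1.033504 = $8,169.85.
Effective yield on the $8,000 outlay: 8,169.85 / 8,000 − 1 = 0.021231 = 2.12%.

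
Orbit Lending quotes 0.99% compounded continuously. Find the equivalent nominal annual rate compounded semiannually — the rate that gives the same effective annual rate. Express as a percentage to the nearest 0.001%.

EAR under continuous compounding: e^0.0099 − 1 = 0.009949.
Solve (1 + r/2)^2 = 1.009949: r/2 = 1.009949^(1/2) − 1 = 0.004962, so r = 0.009925 = 0.992%.

0.992%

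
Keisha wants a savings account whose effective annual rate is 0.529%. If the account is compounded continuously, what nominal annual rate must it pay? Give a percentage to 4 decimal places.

Continuous: nominal r satisfies e^r − 1 = 0.00529.
r = ln(1 + 0.00529) = ln(1.00529) = 0.005276 = 0.5276%.

0.5276%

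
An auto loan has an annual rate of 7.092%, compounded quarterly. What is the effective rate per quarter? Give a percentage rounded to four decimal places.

With a nominal annual rate compounded quarterly, the periodic rate is the nominal rate divided by 4.
i = 0.07092 / 4 = 0.0177300 = 1.7730%.

1.7730%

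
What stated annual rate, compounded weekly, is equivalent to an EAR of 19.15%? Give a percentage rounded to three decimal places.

(1 + r/52)^52 − 1 = 0.1915, so 1 + r/52 = 1.1915^(1/52).
r/52 = 0.003375, so r = 0.175509 = 17.551%.

17.551%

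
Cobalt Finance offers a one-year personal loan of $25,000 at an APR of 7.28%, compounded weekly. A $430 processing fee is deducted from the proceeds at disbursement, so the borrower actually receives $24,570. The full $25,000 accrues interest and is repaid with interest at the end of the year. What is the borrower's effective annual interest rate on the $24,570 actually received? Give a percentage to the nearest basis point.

9.43%

Amount owed after one year: 25,000 × (1 + 0.0728/52)^52 = 25,000 × 1.075461 = $26,886.52.
Effective rate on net proceeds: 26,886.52 / 24,570 − 1 = 0.094282 = 9.43%.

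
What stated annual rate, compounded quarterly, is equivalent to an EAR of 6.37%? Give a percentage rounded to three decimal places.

(1 + r/4)^4 − 1 = 0.0637, so 1 + r/4 = 1.0637^(1/4).
r/4 = 0.015558, so r = 0.062233 = 6.223%.

6.223%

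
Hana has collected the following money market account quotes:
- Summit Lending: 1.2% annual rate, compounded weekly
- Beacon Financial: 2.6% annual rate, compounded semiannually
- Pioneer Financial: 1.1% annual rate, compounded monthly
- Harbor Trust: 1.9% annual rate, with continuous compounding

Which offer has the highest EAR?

Beacon Financial

Summit Lending: (1 + 0.012/52)^52 − 1 = 1.207%
Beacon Financial: (1 + 0.026/2)^2 − 1 = 2.617%
Pioneer Financial: (1 + 0.011/12)^12 − 1 = 1.106%
Harbor Trust: e^0.019 − 1 = 1.918%
The highest effective annual rate is Beacon Financial at 2.617%.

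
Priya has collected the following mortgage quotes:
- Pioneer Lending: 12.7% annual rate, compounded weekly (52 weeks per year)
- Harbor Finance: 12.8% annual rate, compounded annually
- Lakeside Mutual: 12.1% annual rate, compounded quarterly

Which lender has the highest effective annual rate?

Pioneer Lending: (1 + 0.127/52)^52 − 1 = 13.524%
Harbor Finance: compounded annually, EAR = 12.800%
Lakeside Mutual: (1 + 0.121/4)^4 − 1 = 12.660%
The highest effective annual rate is Pioneer Lending at 13.524%.

Pioneer Lending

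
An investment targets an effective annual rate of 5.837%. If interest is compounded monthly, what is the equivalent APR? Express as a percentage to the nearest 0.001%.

(1 + r/12)^12 − 1 = 0.05837, so 1 + r/12 = 1.05837^(1/12).
r/12 = 0.004739, so r = 0.056864 = 5.686%.

5.686%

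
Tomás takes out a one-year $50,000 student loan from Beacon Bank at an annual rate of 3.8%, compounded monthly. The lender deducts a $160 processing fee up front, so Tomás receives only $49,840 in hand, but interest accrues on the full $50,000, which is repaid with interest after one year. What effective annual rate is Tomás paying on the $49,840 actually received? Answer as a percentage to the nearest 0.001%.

Amount owed after one year: 50,000 × (1 + 0.038/12)^12 = 50,000 × 1.038669 = $51,933.44.
Effective rate on net proceeds: 51,933.44 / 49,840 − 1 = 0.042003 = 4.200%.

4.200%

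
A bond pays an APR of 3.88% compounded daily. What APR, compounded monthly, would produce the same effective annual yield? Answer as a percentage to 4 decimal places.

EAR = (1 + 0.0388/365)^365 − 1 = 0.039560.
Solve (1 + r/12)^12 = 1.039560: r/12 = 1.039560^(1/12) − 1 = 0.003238, so r = 0.038861 = 3.8861%.

3.8861%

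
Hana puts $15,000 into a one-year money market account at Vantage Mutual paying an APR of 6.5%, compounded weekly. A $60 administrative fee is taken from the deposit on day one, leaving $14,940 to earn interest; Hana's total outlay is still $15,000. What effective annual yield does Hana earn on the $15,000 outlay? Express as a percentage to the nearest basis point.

Value after one year: 14,940 × (1 + 0.065/52)^52 = 14,940 × 1.067116 = $15,942.71.
Effective yield on the $15,000 outlay: 15,942.71 / 15,000 − 1 = 0.062847 = 6.28%.

6.28%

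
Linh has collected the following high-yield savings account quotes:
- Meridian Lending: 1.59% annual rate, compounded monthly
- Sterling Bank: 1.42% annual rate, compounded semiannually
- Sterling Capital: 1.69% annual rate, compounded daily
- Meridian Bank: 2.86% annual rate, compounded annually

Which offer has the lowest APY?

Meridian Lending: (1 + 0.0159/12)^12 − 1 = 1.602%
Sterling Bank: (1 + 0.0142/2)^2 − 1 = 1.425%
Sterling Capital: (1 + 0.0169/365)^365 − 1 = 1.704%
Meridian Bank: compounded annually, EAR = 2.860%
The lowest effective annual rate is Sterling Bank at 1.425%.

Sterling Bank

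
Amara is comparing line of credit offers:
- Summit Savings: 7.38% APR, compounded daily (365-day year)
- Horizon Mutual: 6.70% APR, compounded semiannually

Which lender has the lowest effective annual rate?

Horizon Mutual

Summit Savings: (1 + 0.0738/365)^365 − 1 = 7.658%
Horizon Mutual: (1 + 0.0670/2)^2 − 1 = 6.812%
The lowest effective annual rate is Horizon Mutual at 6.812%.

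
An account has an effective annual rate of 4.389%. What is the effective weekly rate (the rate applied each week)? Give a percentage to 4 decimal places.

0.0826%

The per-week rate i satisfies (1 + i)^52 = 1 + 0.04389.
i = 1.04389^(1/52) − 1 = 0.0008264 = 0.0826%.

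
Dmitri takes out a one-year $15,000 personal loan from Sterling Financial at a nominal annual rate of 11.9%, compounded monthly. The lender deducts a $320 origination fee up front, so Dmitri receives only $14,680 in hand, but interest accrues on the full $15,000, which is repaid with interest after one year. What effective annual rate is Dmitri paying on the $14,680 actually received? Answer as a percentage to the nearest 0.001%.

Amount owed after one year: 15,000 × (1 + 0.119/12)^12 = 15,000 × 1.125710 = $16,885.65.
Effective rate on net proceeds: 16,885.65 / 14,680 − 1 = 0.150249 = 15.025%.

15.025%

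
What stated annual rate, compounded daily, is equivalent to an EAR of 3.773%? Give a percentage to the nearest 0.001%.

(1 + r/365)^365 − 1 = 0.03773, so 1 + r/365 = 1.03773^(1/365).
r/365 = 0.000101, so r = 0.037038 = 3.704%.

3.704%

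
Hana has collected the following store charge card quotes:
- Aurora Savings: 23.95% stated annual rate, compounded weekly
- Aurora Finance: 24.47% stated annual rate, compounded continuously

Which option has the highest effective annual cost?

Aurora Finance

Aurora Savings: (1 + 0.2395/52)^52 − 1 = 26.992%
Aurora Finance: e^0.2447 − 1 = 27.724%
The highest effective annual rate is Aurora Finance at 27.724%.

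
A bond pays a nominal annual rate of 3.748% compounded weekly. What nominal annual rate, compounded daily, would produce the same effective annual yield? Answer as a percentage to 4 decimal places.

3.7468%

EAR = (1 + 0.03748/52)^52 − 1 = 0.038177.
Solve (1 + r/365)^365 = 1.038177: r/365 = 1.038177^(1/365) − 1 = 0.000103, so r = 0.037468 = 3.7468%.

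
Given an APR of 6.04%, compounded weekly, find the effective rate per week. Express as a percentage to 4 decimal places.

With a nominal annual rate compounded weekly, the periodic rate is the nominal rate divided by 52.
i = 0.0604 / 52 = 0.0011615 = 0.1162%.

0.1162%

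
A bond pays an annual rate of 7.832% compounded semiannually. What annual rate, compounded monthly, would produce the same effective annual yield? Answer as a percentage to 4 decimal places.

7.7072%

EAR = (1 + 0.07832/2)^2 − 1 = 0.079854.
Solve (1 + r/12)^12 = 1.079854: r/12 = 1.079854^(1/12) − 1 = 0.006423, so r = 0.077072 = 7.7072%.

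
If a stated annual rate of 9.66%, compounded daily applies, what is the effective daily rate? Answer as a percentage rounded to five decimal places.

With a nominal annual rate compounded daily, the periodic rate is the nominal rate divided by 365.
i = 0.0966 / 365 = 0.0002647 = 0.02647%.

0.02647%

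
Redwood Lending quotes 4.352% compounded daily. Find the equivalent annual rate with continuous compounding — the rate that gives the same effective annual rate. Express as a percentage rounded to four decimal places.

EAR = (1 + 0.04352/365)^365 − 1 = 0.044478.
Equivalent continuous rate: r = ln(1 + 0.044478) = 0.043517 = 4.3517%.

4.3517%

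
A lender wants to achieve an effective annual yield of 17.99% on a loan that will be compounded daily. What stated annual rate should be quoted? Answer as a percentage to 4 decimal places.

16.5467%

(1 + r/365)^365 − 1 = 0.1799, so 1 + r/365 = 1.1799^(1/365).
r/365 = 0.000453, so r = 0.165467 = 16.5467%.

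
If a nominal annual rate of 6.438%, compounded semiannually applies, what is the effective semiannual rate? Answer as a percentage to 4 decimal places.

3.2190%

With a nominal annual rate compounded semiannually, the periodic rate is the nominal rate divided by 2.
i = 0.06438 / 2 = 0.0321900 = 3.2190%.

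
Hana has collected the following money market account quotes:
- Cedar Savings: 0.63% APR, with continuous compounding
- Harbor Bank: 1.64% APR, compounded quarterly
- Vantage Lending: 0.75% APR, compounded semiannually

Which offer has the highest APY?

Cedar Savings: e^0.0063 − 1 = 0.632%
Harbor Bank: (1 + 0.0164/4)^4 − 1 = 1.650%
Vantage Lending: (1 + 0.0075/2)^2 − 1 = 0.751%
The highest effective annual rate is Harbor Bank at 1.650%.

Harbor Bank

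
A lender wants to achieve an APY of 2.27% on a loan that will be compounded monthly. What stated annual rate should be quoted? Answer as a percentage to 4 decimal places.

(1 + r/12)^12 − 1 = 0.0227, so 1 + r/12 = 1.0227^(1/12).
r/12 = 0.001872, so r = 0.022467 = 2.2467%.

2.2467%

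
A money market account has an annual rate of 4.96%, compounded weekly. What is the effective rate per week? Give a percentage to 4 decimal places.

With a nominal annual rate compounded weekly, the periodic rate is the nominal rate divided by 52.
i = 0.0496 / 52 = 0.0009538 = 0.0954%.

0.0954%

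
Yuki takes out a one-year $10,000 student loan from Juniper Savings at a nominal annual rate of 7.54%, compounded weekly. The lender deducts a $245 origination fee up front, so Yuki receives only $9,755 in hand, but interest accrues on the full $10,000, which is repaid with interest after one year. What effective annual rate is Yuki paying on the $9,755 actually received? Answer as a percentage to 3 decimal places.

Amount owed after one year: 10,000 × (1 + 0.0754/52)^52 = 10,000 × 1.078257 = $10,782.57.
Effective rate on net proceeds: 10,782.57 / 9,755 − 1 = 0.105337 = 10.534%.

10.534%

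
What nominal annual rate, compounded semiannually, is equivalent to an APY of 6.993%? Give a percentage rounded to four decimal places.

(1 + r/2)^2 − 1 = 0.06993, so 1 + r/2 = 1.06993^(1/2).
r/2 = 0.034374, so r = 0.068748 = 6.8748%.

6.8748%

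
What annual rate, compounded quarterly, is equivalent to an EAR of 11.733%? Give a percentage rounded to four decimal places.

11.2495%

(1 + r/4)^4 − 1 = 0.11733, so 1 + r/4 = 1.11733^(1/4).
r/4 = 0.028124, so r = 0.112495 = 11.2495%.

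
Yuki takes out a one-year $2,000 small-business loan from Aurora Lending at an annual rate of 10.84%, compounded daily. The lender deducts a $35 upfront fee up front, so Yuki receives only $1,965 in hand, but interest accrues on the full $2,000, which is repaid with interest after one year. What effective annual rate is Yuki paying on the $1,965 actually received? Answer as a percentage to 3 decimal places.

Amount owed after one year: 2,000 × (1 + 0.1084/365)^365 = 2,000 × 1.114476 = $2,228.95.
Effective rate on net proceeds: 2,228.95 / 1,965 − 1 = 0.134326 = 13.433%.

13.433%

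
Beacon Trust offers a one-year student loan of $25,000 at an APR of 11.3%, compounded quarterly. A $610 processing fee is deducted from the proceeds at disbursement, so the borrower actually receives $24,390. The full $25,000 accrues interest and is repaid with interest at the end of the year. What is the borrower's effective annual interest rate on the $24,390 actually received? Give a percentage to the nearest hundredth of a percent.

Amount owed after one year: 25,000 × (1 + 0.113/4)^4 = 25,000 × 1.117879 = $27,946.98.
Effective rate on net proceeds: 27,946.98 / 24,390 − 1 = 0.145838 = 14.58%.

14.58%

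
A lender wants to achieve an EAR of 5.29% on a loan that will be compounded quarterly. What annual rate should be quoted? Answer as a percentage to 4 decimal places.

(1 + r/4)^4 − 1 = 0.0529, so 1 + r/4 = 1.0529^(1/4).
r/4 = 0.012970, so r = 0.051882 = 5.1882%.

5.1882%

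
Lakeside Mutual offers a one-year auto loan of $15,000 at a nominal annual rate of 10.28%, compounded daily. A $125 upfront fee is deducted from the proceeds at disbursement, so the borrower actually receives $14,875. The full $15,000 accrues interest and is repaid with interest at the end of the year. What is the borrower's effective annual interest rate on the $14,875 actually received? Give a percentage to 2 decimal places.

Amount owed after one year: 15,000 × (1 + 0.1028/365)^365 = 15,000 × 1.108254 = $16,623.81.
Effective rate on net proceeds: 16,623.81 / 14,875 − 1 = 0.117567 = 11.76%.

11.76%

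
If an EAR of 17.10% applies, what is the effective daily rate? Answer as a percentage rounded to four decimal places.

The per-day rate i satisfies (1 + i)^365 = 1 + 0.1710.
i = 1.1710^(1/365) − 1 = 0.0004326 = 0.0433%.

0.0433%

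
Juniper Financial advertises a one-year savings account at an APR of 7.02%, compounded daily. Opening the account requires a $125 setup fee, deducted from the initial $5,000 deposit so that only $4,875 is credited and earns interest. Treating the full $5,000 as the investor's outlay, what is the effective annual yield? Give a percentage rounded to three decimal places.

4.590%

Value after one year: 4,875 × (1 + 0.0702/365)^365 = 4,875 × 1.072715 = $5,229.49.
Effective yield on the $5,000 outlay: 5,229.49 / 5,000 − 1 = 0.045898 = 4.590%.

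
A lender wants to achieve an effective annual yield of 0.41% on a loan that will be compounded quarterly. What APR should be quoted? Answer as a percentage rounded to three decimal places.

0.409%

(1 + r/4)^4 − 1 = 0.0041, so 1 + r/4 = 1.0041^(1/4).
r/4 = 0.001023, so r = 0.004094 = 0.409%.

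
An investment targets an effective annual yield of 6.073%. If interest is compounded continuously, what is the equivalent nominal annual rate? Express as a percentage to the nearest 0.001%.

Continuous: nominal r satisfies e^r − 1 = 0.06073.
r = ln(1 + 0.06073) = ln(1.06073) = 0.058957 = 5.896%.

5.896%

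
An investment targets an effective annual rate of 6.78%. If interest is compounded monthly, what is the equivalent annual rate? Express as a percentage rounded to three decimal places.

(1 + r/12)^12 − 1 = 0.0678, so 1 + r/12 = 1.0678^(1/12).
r/12 = 0.005482, so r = 0.065780 = 6.578%.

6.578%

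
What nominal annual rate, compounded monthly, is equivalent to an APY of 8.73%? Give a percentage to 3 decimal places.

8.399%

(1 + r/12)^12 − 1 = 0.0873, so 1 + r/12 = 1.0873^(1/12).
r/12 = 0.006999, so r = 0.083990 = 8.399%.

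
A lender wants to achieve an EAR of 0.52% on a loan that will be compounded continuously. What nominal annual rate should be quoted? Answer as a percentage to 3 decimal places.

Continuous: nominal r satisfies e^r − 1 = 0.0052.
r = ln(1 + 0.0052) = ln(1.0052) = 0.005187 = 0.519%.

0.519%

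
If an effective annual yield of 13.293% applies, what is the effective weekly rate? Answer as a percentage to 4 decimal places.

The per-week rate i satisfies (1 + i)^52 = 1 + 0.13293.
i = 1.13293^(1/52) − 1 = 0.0024030 = 0.2403%.

0.2403%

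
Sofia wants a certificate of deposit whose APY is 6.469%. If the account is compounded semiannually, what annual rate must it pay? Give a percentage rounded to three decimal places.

(1 + r/2)^2 − 1 = 0.06469, so 1 + r/2 = 1.06469^(1/2).
r/2 = 0.031838, so r = 0.063676 = 6.368%.

6.368%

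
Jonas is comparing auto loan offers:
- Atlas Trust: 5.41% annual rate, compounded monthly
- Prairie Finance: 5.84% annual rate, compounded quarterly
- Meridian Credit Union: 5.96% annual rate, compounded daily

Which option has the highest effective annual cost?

Meridian Credit Union

Atlas Trust: (1 + 0.0541/12)^12 − 1 = 5.546%
Prairie Finance: (1 + 0.0584/4)^4 − 1 = 5.969%
Meridian Credit Union: (1 + 0.0596/365)^365 − 1 = 6.141%
The highest effective annual rate is Meridian Credit Union at 6.141%.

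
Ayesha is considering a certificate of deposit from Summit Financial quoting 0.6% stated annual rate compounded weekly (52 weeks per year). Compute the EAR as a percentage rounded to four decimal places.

0.6018%

EAR = (1 + 0.006/52)^52 − 1.
= 1.006018 − 1 = 0.6018%.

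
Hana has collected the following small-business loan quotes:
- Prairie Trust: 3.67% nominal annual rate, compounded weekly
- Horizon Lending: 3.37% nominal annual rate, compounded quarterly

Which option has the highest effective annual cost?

Prairie Trust: (1 + 0.0367/52)^52 − 1 = 3.737%
Horizon Lending: (1 + 0.0337/4)^4 − 1 = 3.413%
The highest effective annual rate is Prairie Trust at 3.737%.

Prairie Trust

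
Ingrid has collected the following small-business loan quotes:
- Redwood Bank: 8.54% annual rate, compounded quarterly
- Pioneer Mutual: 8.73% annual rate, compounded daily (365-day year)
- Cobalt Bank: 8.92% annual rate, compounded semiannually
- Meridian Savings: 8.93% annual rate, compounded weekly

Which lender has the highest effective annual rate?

Redwood Bank: (1 + 0.0854/4)^4 − 1 = 8.817%
Pioneer Mutual: (1 + 0.0873/365)^365 − 1 = 9.121%
Cobalt Bank: (1 + 0.0892/2)^2 − 1 = 9.119%
Meridian Savings: (1 + 0.0893/52)^52 − 1 = 9.332%
The highest effective annual rate is Meridian Savings at 9.332%.

Meridian Savings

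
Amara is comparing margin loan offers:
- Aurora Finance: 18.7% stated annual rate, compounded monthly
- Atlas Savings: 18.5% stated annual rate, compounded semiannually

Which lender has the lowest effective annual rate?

Aurora Finance: (1 + 0.187/12)^12 − 1 = 20.389%
Atlas Savings: (1 + 0.185/2)^2 − 1 = 19.356%
The lowest effective annual rate is Atlas Savings at 19.356%.

Atlas Savings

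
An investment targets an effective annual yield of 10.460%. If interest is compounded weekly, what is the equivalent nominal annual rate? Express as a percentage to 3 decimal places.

(1 + r/52)^52 − 1 = 0.10460, so 1 + r/52 = 1.10460^(1/52).
r/52 = 0.001915, so r = 0.099579 = 9.958%.

9.958%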